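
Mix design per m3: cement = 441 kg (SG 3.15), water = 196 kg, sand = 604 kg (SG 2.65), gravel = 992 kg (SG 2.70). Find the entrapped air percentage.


Vol cement = 441 / (3.15 * 1000) = 0.14 m3
Vol water = 196 / 1000 = 0.196 m3
Vol sand = 604 / (2.65 * 1000) = 0.227925 m3
Vol gravel = 992 / (2.70 * 1000) = 0.367407 m3
Total solid + water volume = 0.931332 m3
Air = (1 - 0.931332) * 100 = 6.87%

6.87


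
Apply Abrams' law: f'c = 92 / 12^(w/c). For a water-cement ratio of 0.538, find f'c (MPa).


f'c = 92 / 12^0.538
= 92 / 3.807
= 24.17 MPa

24.17


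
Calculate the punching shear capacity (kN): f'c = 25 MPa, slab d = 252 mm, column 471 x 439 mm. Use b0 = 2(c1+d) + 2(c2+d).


b0 = 2*(471 + 252) + 2*(439 + 252) = 2828 mm
Vc = 0.33 * sqrt(25) * 2828 * 252 / 1000
= 1175.88 kN

1175.88


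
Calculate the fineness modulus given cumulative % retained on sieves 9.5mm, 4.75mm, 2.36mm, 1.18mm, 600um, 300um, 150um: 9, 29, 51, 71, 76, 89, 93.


FM = sum(cumulative % retained) / 100
= 418 / 100
= 4.18

4.18


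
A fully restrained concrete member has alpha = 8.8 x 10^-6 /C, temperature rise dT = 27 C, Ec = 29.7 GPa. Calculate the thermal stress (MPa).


sigma = alpha * dT * Ec
= 8.8e-6 * 27 * 29.7 * 1000
= 7.057 MPa

7.057


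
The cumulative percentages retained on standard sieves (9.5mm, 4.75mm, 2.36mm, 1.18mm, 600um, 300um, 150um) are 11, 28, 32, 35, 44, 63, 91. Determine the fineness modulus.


FM = sum(cumulative % retained) / 100
= 304 / 100
= 3.04

3.04


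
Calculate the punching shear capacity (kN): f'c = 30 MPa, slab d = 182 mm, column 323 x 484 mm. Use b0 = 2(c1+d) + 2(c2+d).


b0 = 2*(323 + 182) + 2*(484 + 182) = 2342 mm
Vc = 0.33 * sqrt(30) * 2342 * 182 / 1000
= 770.43 kN

770.43


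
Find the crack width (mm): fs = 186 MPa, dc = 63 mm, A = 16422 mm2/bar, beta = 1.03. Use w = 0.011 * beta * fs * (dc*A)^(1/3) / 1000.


w = 0.011 * beta * fs * (dc * A)^(1/3) / 1000
= 0.011 * 1.03 * 186 * (63 * 16422)^(1/3) / 1000
= 0.213 mm

0.213


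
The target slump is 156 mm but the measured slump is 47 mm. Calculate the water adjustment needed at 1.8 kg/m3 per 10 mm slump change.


Difference = 156 - 47 = 109 mm
Water adjustment = 109 * 1.8 / 10 = 19.6 kg/m3

19.6


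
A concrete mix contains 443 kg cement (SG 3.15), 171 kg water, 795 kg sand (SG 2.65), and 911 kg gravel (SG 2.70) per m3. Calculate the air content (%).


Vol cement = 443 / (3.15 * 1000) = 0.140635 m3
Vol water = 171 / 1000 = 0.171 m3
Vol sand = 795 / (2.65 * 1000) = 0.3 m3
Vol gravel = 911 / (2.70 * 1000) = 0.337407 m3
Total solid + water volume = 0.949042 m3
Air = (1 - 0.949042) * 100 = 5.1%

5.1


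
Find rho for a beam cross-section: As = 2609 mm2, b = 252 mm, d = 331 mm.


rho = As / (b * d)
= 2609 / (252 * 331)
= 0.0313

0.0313


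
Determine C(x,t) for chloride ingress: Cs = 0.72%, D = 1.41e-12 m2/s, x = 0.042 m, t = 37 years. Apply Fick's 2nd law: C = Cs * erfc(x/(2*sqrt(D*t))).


t_seconds = 37 * 365.25 * 24 * 3600 = 1167631200.0 s
arg = 0.042 / (2 * sqrt(1.41e-12 * 1167631200.0))
= 0.5176
erfc(0.5176) = 0.4642
C = 0.72 * 0.4642 = 0.3342%

0.3342


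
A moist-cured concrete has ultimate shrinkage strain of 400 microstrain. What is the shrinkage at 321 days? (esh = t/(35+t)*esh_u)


esh(321) = 321 / (35 + 321) * 400
= 321 / 356 * 400
= 360.7 microstrain

360.7


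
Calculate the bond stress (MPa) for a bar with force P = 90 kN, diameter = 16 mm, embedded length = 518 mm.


u = P / (pi * db * ld)
= 90 * 1000 / (pi * 16 * 518)
= 3.457 MPa

3.457


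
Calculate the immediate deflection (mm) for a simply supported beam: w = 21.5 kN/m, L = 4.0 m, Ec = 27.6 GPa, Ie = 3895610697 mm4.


Convert: L = 4.0 m = 4000 mm, Ec = 27.6 GPa = 27600 MPa
delta = 5 * 21.5 * 4000^4 / (384 * 27600 * 3895610697)
= 0.67 mm

0.67


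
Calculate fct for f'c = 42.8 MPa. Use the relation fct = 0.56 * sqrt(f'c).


fct = 0.56 * sqrt(42.8)
= 0.56 * 6.542
= 3.664 MPa

3.664


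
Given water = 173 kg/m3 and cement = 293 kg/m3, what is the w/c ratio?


w/c = water / cement
w/c = 173 / 293 = 0.59

0.59


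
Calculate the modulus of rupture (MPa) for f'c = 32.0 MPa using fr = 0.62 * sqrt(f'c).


fr = 0.62 * sqrt(32.0)
= 3.507 MPa

3.507


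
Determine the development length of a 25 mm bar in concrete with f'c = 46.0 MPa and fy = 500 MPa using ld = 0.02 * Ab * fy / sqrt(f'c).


Ab = pi * 25^2 / 4 = 490.874 mm2
ld = 0.02 * 490.874 * 500 / sqrt(46.0)
= 723.8 mm

723.8


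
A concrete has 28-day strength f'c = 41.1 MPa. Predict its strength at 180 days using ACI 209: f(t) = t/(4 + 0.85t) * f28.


f(180) = 180 / (4 + 0.85 * 180) * 41.1
= 180 / 157.0 * 41.1
= 47.12 MPa

47.12


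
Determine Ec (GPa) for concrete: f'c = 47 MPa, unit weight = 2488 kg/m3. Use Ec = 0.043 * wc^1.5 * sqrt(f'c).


Ec = 0.043 * 2488^1.5 * sqrt(47) / 1000
= 36.58 GPa

36.58


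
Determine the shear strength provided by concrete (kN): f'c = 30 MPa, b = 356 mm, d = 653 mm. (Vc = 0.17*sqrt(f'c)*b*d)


Vc = 0.17 * sqrt(30) * 356 * 653 / 1000
= 216.46 kN

216.46


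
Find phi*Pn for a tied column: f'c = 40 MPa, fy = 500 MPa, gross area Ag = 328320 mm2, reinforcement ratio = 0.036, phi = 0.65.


Ast = rho * Ag = 0.036 * 328320 = 11819.52 mm2
phi*Pn = 0.65 * 0.80 * (0.85 * 40 * (328320 - 11819.52) + 500 * 11819.52) / 1000
= 8668.8 kN

8668.8


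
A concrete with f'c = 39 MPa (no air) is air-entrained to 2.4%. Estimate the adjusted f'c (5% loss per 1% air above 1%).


Strength loss = (2.4 - 1) * 5 = 7.0%
f'c = 39 * (1 - 7.0/100)
= 36.27 MPa

36.27


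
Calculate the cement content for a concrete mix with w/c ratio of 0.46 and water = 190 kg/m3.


Cement = water / (w/c)
= 190 / 0.46
= 413.0 kg/m3

413.0


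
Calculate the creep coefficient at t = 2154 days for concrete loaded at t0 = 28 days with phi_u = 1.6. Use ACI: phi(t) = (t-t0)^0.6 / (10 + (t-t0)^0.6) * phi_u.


dt = 2154 - 28 = 2126
phi = 2126^0.6 / (10 + 2126^0.6) * 1.6
= 1.453

1.453


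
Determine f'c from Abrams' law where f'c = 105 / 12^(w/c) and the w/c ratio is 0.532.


f'c = 105 / 12^0.532
= 105 / 3.751
= 27.99 MPa

27.99


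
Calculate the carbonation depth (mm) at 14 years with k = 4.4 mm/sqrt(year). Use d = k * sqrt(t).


depth = k * sqrt(t)
= 4.4 * sqrt(14)
= 16.46 mm

16.46


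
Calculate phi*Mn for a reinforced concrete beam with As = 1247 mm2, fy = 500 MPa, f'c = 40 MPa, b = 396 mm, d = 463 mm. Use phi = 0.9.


a = As * fy / (0.85 * f'c * b)
= 1247 * 500 / (0.85 * 40 * 396)
= 46.3087 mm
Mn = As * fy * (d - a/2) / 10^6
= 274.2438 kN-m
phi*Mn = 0.9 * 274.2438 = 246.82 kN-m

246.82


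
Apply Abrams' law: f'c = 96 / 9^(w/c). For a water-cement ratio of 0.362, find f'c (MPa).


f'c = 96 / 9^0.362
= 96 / 2.215
= 43.33 MPa

43.33


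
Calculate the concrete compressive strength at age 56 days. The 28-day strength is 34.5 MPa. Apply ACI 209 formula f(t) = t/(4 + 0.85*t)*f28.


f(56) = 56 / (4 + 0.85 * 56) * 34.5
= 56 / 51.6 * 34.5
= 37.44 MPa

37.44


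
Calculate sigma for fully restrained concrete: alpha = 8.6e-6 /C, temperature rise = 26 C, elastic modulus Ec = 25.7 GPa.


sigma = alpha * dT * Ec
= 8.6e-6 * 26 * 25.7 * 1000
= 5.747 MPa

5.747


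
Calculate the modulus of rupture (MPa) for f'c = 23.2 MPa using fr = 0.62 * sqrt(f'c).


fr = 0.62 * sqrt(23.2)
= 2.986 MPa

2.986


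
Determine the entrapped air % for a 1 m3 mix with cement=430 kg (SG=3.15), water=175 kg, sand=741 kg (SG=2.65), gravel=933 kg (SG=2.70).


Vol cement = 430 / (3.15 * 1000) = 0.136508 m3
Vol water = 175 / 1000 = 0.175 m3
Vol sand = 741 / (2.65 * 1000) = 0.279623 m3
Vol gravel = 933 / (2.70 * 1000) = 0.345556 m3
Total solid + water volume = 0.936686 m3
Air = (1 - 0.936686) * 100 = 6.33%

6.33


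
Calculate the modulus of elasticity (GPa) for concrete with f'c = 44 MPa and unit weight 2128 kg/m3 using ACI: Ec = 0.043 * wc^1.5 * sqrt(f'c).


Ec = 0.043 * 2128^1.5 * sqrt(44) / 1000
= 28.0 GPa

28.0


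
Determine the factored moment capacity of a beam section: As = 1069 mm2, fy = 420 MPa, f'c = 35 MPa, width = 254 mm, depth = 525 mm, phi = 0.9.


a = As * fy / (0.85 * f'c * b)
= 1069 * 420 / (0.85 * 35 * 254)
= 59.4164 mm
Mn = As * fy * (d - a/2) / 10^6
= 222.3761 kN-m
phi*Mn = 0.9 * 222.3761 = 200.14 kN-m

200.14


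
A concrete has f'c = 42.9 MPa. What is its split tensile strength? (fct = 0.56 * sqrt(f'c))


fct = 0.56 * sqrt(42.9)
= 0.56 * 6.55
= 3.668 MPa

3.668


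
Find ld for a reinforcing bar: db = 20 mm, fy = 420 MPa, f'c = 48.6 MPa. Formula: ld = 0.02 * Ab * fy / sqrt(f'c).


Ab = pi * 20^2 / 4 = 314.159 mm2
ld = 0.02 * 314.159 * 420 / sqrt(48.6)
= 378.5 mm

378.5


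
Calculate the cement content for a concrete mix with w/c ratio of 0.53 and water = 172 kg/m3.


Cement = water / (w/c)
= 172 / 0.53
= 324.5 kg/m3

324.5


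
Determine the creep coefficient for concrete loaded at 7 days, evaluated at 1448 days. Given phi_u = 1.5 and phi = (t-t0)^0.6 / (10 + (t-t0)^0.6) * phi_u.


dt = 1448 - 7 = 1441
phi = 1441^0.6 / (10 + 1441^0.6) * 1.5
= 1.331

1.331


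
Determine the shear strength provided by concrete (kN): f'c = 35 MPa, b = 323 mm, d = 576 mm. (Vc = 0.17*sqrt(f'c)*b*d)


Vc = 0.17 * sqrt(35) * 323 * 576 / 1000
= 187.11 kN

187.11


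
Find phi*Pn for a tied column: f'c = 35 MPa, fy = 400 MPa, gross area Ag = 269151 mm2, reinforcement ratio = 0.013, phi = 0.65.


Ast = rho * Ag = 0.013 * 269151 = 3498.963 mm2
phi*Pn = 0.65 * 0.80 * (0.85 * 35 * (269151 - 3498.963) + 400 * 3498.963) / 1000
= 4837.42 kN

4837.42


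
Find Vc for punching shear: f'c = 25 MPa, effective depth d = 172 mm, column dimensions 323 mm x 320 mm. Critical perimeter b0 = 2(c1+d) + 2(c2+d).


b0 = 2*(323 + 172) + 2*(320 + 172) = 1974 mm
Vc = 0.33 * sqrt(25) * 1974 * 172 / 1000
= 560.22 kN

560.22


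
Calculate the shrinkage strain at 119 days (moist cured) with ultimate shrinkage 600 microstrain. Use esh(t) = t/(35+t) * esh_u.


esh(119) = 119 / (35 + 119) * 600
= 119 / 154 * 600
= 463.6 microstrain

463.6


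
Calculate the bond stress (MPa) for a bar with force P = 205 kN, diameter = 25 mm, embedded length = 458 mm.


u = P / (pi * db * ld)
= 205 * 1000 / (pi * 25 * 458)
= 5.699 MPa

5.699


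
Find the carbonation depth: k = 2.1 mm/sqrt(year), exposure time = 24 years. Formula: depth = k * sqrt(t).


depth = k * sqrt(t)
= 2.1 * sqrt(24)
= 10.29 mm

10.29


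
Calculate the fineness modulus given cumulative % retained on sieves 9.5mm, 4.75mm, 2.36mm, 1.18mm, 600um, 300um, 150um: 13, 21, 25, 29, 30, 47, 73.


FM = sum(cumulative % retained) / 100
= 238 / 100
= 2.38

2.38


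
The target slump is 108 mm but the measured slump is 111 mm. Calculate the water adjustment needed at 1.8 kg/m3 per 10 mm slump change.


Difference = 108 - 111 = -3 mm
Water adjustment = -3 * 1.8 / 10 = -0.5 kg/m3

-0.5


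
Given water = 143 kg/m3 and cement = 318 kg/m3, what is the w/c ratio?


w/c = water / cement
w/c = 143 / 318 = 0.45

0.45


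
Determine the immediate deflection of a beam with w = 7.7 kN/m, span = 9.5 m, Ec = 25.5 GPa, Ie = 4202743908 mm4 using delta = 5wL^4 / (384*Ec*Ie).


Convert: L = 9.5 m = 9500 mm, Ec = 25.5 GPa = 25500 MPa
delta = 5 * 7.7 * 9500^4 / (384 * 25500 * 4202743908)
= 7.62 mm

7.62


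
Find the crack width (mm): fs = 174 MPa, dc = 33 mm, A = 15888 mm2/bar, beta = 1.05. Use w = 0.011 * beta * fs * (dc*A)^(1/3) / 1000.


w = 0.011 * beta * fs * (dc * A)^(1/3) / 1000
= 0.011 * 1.05 * 174 * (33 * 15888)^(1/3) / 1000
= 0.162 mm

0.162


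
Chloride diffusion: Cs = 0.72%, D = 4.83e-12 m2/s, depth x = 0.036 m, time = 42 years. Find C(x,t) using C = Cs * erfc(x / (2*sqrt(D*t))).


t_seconds = 42 * 365.25 * 24 * 3600 = 1325419200.0 s
arg = 0.036 / (2 * sqrt(4.83e-12 * 1325419200.0))
= 0.225
erfc(0.225) = 0.7504
C = 0.72 * 0.7504 = 0.5403%

0.5403


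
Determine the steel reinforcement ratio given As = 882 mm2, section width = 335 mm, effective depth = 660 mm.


rho = As / (b * d)
= 882 / (335 * 660)
= 0.004

0.004


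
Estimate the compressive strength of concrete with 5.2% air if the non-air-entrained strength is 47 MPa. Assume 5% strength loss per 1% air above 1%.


Strength loss = (5.2 - 1) * 5 = 21.0%
f'c = 47 * (1 - 21.0/100)
= 37.13 MPa

37.13


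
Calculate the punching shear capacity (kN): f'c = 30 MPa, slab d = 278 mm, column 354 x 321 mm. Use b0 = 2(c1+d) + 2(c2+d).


b0 = 2*(354 + 278) + 2*(321 + 278) = 2462 mm
Vc = 0.33 * sqrt(30) * 2462 * 278 / 1000
= 1237.11 kN

1237.11


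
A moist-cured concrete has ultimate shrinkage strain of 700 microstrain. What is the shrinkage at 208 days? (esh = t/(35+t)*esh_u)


esh(208) = 208 / (35 + 208) * 700
= 208 / 243 * 700
= 599.2 microstrain

599.2


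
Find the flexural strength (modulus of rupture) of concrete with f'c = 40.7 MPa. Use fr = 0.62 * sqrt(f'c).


fr = 0.62 * sqrt(40.7)
= 3.955 MPa

3.955


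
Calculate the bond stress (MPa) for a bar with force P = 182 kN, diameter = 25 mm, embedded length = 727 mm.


u = P / (pi * db * ld)
= 182 * 1000 / (pi * 25 * 727)
= 3.187 MPa

3.187


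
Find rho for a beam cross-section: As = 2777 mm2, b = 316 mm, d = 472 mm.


rho = As / (b * d)
= 2777 / (316 * 472)
= 0.0186

0.0186


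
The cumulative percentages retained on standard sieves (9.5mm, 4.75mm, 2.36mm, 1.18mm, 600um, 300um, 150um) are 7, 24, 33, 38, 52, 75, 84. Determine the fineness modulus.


FM = sum(cumulative % retained) / 100
= 313 / 100
= 3.13

3.13


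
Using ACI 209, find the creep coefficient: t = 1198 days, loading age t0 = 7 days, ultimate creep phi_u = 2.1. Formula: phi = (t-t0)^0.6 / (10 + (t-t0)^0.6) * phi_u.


dt = 1198 - 7 = 1191
phi = 1191^0.6 / (10 + 1191^0.6) * 2.1
= 1.838

1.838


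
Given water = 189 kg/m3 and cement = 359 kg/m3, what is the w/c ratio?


w/c = water / cement
w/c = 189 / 359 = 0.526

0.526


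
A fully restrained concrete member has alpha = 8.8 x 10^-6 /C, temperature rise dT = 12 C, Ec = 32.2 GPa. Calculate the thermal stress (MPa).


sigma = alpha * dT * Ec
= 8.8e-6 * 12 * 32.2 * 1000
= 3.4 MPa

3.4


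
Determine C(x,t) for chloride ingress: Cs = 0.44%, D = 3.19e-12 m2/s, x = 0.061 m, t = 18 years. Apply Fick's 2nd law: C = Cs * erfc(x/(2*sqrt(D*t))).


t_seconds = 18 * 365.25 * 24 * 3600 = 568036800.0 s
arg = 0.061 / (2 * sqrt(3.19e-12 * 568036800.0))
= 0.7165
erfc(0.7165) = 0.3109
C = 0.44 * 0.3109 = 0.1368%

0.1368


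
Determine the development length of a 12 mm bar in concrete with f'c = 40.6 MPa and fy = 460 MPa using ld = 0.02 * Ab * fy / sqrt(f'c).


Ab = pi * 12^2 / 4 = 113.097 mm2
ld = 0.02 * 113.097 * 460 / sqrt(40.6)
= 163.3 mm

163.3


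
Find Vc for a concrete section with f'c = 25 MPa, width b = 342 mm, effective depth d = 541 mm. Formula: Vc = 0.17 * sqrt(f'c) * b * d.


Vc = 0.17 * sqrt(25) * 342 * 541 / 1000
= 157.27 kN

157.27


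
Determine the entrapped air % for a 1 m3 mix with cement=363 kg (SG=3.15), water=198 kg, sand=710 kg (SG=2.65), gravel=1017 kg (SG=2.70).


Vol cement = 363 / (3.15 * 1000) = 0.115238 m3
Vol water = 198 / 1000 = 0.198 m3
Vol sand = 710 / (2.65 * 1000) = 0.267925 m3
Vol gravel = 1017 / (2.70 * 1000) = 0.376667 m3
Total solid + water volume = 0.957829 m3
Air = (1 - 0.957829) * 100 = 4.22%

4.22


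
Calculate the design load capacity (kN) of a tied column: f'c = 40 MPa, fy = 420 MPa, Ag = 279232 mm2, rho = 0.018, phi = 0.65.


Ast = rho * Ag = 0.018 * 279232 = 5026.176 mm2
phi*Pn = 0.65 * 0.80 * (0.85 * 40 * (279232 - 5026.176) + 420 * 5026.176) / 1000
= 5945.68 kN

5945.68


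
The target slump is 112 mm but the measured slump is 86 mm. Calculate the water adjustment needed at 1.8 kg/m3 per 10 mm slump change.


Difference = 112 - 86 = 26 mm
Water adjustment = 26 * 1.8 / 10 = 4.7 kg/m3

4.7


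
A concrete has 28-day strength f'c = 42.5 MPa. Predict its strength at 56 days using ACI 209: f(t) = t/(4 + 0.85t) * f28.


f(56) = 56 / (4 + 0.85 * 56) * 42.5
= 56 / 51.6 * 42.5
= 46.12 MPa

46.12


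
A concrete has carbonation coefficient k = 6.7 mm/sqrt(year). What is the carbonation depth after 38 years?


depth = k * sqrt(t)
= 6.7 * sqrt(38)
= 41.3 mm

41.3


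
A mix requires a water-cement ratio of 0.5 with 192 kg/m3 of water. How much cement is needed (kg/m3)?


Cement = water / (w/c)
= 192 / 0.5
= 384.0 kg/m3

384.0


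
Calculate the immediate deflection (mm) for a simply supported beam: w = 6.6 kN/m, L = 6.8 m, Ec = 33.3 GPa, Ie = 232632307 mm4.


Convert: L = 6.8 m = 6800 mm, Ec = 33.3 GPa = 33300 MPa
delta = 5 * 6.6 * 6800^4 / (384 * 33300 * 232632307)
= 23.72 mm

23.72


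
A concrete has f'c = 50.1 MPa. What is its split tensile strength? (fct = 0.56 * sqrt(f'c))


fct = 0.56 * sqrt(50.1)
= 0.56 * 7.078
= 3.964 MPa

3.964


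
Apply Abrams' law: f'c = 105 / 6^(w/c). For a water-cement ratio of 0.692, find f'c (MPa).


f'c = 105 / 6^0.692
= 105 / 3.455
= 30.39 MPa

30.39


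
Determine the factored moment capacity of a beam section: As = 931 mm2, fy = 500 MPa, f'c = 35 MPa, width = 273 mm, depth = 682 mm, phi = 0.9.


a = As * fy / (0.85 * f'c * b)
= 931 * 500 / (0.85 * 35 * 273)
= 57.3152 mm
Mn = As * fy * (d - a/2) / 10^6
= 304.1309 kN-m
phi*Mn = 0.9 * 304.1309 = 273.72 kN-m

273.72


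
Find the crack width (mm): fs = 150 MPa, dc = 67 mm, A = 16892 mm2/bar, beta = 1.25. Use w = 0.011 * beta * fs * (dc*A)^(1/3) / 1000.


w = 0.011 * beta * fs * (dc * A)^(1/3) / 1000
= 0.011 * 1.25 * 150 * (67 * 16892)^(1/3) / 1000
= 0.215 mm

0.215


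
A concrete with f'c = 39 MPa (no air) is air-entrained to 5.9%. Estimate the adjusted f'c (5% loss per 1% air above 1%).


Strength loss = (5.9 - 1) * 5 = 24.5%
f'c = 39 * (1 - 24.5/100)
= 29.45 MPa

29.45


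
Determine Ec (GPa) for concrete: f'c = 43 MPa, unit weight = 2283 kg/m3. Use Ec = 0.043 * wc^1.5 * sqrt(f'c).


Ec = 0.043 * 2283^1.5 * sqrt(43) / 1000
= 30.76 GPa

30.76


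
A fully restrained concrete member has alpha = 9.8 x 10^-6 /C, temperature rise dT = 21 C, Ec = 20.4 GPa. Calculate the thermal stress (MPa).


sigma = alpha * dT * Ec
= 9.8e-6 * 21 * 20.4 * 1000
= 4.198 MPa

4.198


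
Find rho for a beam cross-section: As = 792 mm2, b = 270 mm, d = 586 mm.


rho = As / (b * d)
= 792 / (270 * 586)
= 0.005

0.005


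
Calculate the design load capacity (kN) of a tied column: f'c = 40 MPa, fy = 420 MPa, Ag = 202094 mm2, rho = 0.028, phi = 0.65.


Ast = rho * Ag = 0.028 * 202094 = 5658.632 mm2
phi*Pn = 0.65 * 0.80 * (0.85 * 40 * (202094 - 5658.632) + 420 * 5658.632) / 1000
= 4708.82 kN

4708.82


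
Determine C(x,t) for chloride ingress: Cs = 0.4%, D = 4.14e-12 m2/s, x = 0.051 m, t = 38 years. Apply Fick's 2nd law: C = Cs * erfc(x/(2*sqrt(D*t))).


t_seconds = 38 * 365.25 * 24 * 3600 = 1199188800.0 s
arg = 0.051 / (2 * sqrt(4.14e-12 * 1199188800.0))
= 0.3619
erfc(0.3619) = 0.6088
C = 0.4 * 0.6088 = 0.2435%

0.2435


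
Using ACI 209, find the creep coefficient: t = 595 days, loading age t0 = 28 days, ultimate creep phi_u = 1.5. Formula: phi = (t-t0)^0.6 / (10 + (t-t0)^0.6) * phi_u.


dt = 595 - 28 = 567
phi = 567^0.6 / (10 + 567^0.6) * 1.5
= 1.227

1.227


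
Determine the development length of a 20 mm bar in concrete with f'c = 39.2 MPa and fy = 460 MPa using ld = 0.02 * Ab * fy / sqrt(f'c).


Ab = pi * 20^2 / 4 = 314.159 mm2
ld = 0.02 * 314.159 * 460 / sqrt(39.2)
= 461.6 mm

461.6


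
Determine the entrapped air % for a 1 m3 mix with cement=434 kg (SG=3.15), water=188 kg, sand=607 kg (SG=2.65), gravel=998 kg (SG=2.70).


Vol cement = 434 / (3.15 * 1000) = 0.137778 m3
Vol water = 188 / 1000 = 0.188 m3
Vol sand = 607 / (2.65 * 1000) = 0.229057 m3
Vol gravel = 998 / (2.70 * 1000) = 0.36963 m3
Total solid + water volume = 0.924464 m3
Air = (1 - 0.924464) * 100 = 7.55%

7.55


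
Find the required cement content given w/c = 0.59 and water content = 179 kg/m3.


Cement = water / (w/c)
= 179 / 0.59
= 303.4 kg/m3

303.4


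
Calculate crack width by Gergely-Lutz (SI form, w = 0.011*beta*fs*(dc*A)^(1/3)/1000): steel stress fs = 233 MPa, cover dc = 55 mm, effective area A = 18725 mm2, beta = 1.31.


w = 0.011 * beta * fs * (dc * A)^(1/3) / 1000
= 0.011 * 1.31 * 233 * (55 * 18725)^(1/3) / 1000
= 0.339 mm

0.339


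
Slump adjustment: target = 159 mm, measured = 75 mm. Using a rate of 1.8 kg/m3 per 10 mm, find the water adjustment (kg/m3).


Difference = 159 - 75 = 84 mm
Water adjustment = 84 * 1.8 / 10 = 15.1 kg/m3

15.1


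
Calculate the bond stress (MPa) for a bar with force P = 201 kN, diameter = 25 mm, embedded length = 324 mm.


u = P / (pi * db * ld)
= 201 * 1000 / (pi * 25 * 324)
= 7.899 MPa

7.899


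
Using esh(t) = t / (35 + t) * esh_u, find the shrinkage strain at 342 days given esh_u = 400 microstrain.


esh(342) = 342 / (35 + 342) * 400
= 342 / 377 * 400
= 362.9 microstrain

362.9


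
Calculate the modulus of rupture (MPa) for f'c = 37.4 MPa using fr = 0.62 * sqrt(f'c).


fr = 0.62 * sqrt(37.4)
= 3.792 MPa

3.792


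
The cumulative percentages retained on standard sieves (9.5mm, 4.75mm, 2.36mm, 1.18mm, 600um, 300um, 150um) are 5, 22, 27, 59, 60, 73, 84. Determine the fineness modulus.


FM = sum(cumulative % retained) / 100
= 330 / 100
= 3.3

3.3


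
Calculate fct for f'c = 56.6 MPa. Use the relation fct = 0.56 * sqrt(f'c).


fct = 0.56 * sqrt(56.6)
= 0.56 * 7.523
= 4.213 MPa

4.213


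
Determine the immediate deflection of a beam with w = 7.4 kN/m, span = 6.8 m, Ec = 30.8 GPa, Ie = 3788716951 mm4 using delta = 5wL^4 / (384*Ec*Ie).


Convert: L = 6.8 m = 6800 mm, Ec = 30.8 GPa = 30800 MPa
delta = 5 * 7.4 * 6800^4 / (384 * 30800 * 3788716951)
= 1.77 mm

1.77


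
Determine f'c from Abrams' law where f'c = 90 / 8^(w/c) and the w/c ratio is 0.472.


f'c = 90 / 8^0.472
= 90 / 2.668
= 33.73 MPa

33.73


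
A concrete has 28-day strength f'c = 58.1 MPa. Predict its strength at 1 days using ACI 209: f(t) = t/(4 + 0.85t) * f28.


f(1) = 1 / (4 + 0.85 * 1) * 58.1
= 1 / 4.85 * 58.1
= 11.98 MPa

11.98


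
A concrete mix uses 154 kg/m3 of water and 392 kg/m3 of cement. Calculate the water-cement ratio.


w/c = water / cement
w/c = 154 / 392 = 0.393

0.393


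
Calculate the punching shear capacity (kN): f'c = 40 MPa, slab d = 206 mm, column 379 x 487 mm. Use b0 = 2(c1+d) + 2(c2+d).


b0 = 2*(379 + 206) + 2*(487 + 206) = 2556 mm
Vc = 0.33 * sqrt(40) * 2556 * 206 / 1000
= 1098.93 kN

1098.93


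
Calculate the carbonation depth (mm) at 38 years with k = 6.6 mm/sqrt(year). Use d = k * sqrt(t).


depth = k * sqrt(t)
= 6.6 * sqrt(38)
= 40.69 mm

40.69


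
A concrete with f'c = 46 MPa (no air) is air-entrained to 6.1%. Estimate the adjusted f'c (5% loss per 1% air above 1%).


Strength loss = (6.1 - 1) * 5 = 25.5%
f'c = 46 * (1 - 25.5/100)
= 34.27 MPa

34.27


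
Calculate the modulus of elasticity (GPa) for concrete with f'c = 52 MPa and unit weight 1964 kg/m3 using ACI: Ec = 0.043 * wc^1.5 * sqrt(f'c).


Ec = 0.043 * 1964^1.5 * sqrt(52) / 1000
= 26.99 GPa

26.99


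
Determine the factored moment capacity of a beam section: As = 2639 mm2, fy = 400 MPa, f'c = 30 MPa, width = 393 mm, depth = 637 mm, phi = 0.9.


a = As * fy / (0.85 * f'c * b)
= 2639 * 400 / (0.85 * 30 * 393)
= 105.3335 mm
Mn = As * fy * (d - a/2) / 10^6
= 616.8222 kN-m
phi*Mn = 0.9 * 616.8222 = 555.14 kN-m

555.14


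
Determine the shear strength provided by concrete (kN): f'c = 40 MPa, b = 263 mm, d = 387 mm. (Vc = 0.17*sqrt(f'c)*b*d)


Vc = 0.17 * sqrt(40) * 263 * 387 / 1000
= 109.43 kN

109.43


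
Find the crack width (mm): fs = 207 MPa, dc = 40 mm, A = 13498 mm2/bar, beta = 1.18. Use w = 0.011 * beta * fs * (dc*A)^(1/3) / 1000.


w = 0.011 * beta * fs * (dc * A)^(1/3) / 1000
= 0.011 * 1.18 * 207 * (40 * 13498)^(1/3) / 1000
= 0.219 mm

0.219


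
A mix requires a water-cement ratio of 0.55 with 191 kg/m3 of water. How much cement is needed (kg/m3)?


Cement = water / (w/c)
= 191 / 0.55
= 347.3 kg/m3

347.3


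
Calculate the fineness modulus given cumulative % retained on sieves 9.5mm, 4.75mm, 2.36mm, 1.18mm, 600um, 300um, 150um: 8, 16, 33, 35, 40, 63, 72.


FM = sum(cumulative % retained) / 100
= 267 / 100
= 2.67

2.67


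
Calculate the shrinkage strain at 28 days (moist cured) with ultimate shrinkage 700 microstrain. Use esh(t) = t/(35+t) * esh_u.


esh(28) = 28 / (35 + 28) * 700
= 28 / 63 * 700
= 311.1 microstrain

311.1


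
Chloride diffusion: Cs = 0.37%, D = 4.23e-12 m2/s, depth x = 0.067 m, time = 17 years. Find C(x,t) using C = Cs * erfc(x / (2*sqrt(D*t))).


t_seconds = 17 * 365.25 * 24 * 3600 = 536479200.0 s
arg = 0.067 / (2 * sqrt(4.23e-12 * 536479200.0))
= 0.7032
erfc(0.7032) = 0.32
C = 0.37 * 0.32 = 0.1184%

0.1184


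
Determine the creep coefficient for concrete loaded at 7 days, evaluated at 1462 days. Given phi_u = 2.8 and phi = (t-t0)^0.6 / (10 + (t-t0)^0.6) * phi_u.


dt = 1462 - 7 = 1455
phi = 1455^0.6 / (10 + 1455^0.6) * 2.8
= 2.485

2.485


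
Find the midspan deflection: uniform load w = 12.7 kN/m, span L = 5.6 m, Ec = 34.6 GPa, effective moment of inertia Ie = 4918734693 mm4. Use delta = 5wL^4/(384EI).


Convert: L = 5.6 m = 5600 mm, Ec = 34.6 GPa = 34600 MPa
delta = 5 * 12.7 * 5600^4 / (384 * 34600 * 4918734693)
= 0.96 mm

0.96


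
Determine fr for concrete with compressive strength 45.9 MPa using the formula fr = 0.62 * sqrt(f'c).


fr = 0.62 * sqrt(45.9)
= 4.2 MPa

4.2


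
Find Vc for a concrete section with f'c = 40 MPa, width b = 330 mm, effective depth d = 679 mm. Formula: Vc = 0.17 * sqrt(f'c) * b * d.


Vc = 0.17 * sqrt(40) * 330 * 679 / 1000
= 240.91 kN

240.91


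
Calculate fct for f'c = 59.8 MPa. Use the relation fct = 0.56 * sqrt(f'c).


fct = 0.56 * sqrt(59.8)
= 0.56 * 7.733
= 4.331 MPa

4.331


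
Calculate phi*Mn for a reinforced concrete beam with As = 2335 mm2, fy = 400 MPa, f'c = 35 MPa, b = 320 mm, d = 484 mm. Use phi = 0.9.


a = As * fy / (0.85 * f'c * b)
= 2335 * 400 / (0.85 * 35 * 320)
= 98.1092 mm
Mn = As * fy * (d - a/2) / 10^6
= 406.239 kN-m
phi*Mn = 0.9 * 406.239 = 365.62 kN-m

365.62


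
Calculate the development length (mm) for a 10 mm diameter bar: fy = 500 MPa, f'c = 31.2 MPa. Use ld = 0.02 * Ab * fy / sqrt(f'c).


Ab = pi * 10^2 / 4 = 78.54 mm2
ld = 0.02 * 78.54 * 500 / sqrt(31.2)
= 140.6 mm

140.6


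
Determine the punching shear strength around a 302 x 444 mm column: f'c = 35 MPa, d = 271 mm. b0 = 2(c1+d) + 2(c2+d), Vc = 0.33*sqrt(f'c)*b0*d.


b0 = 2*(302 + 271) + 2*(444 + 271) = 2576 mm
Vc = 0.33 * sqrt(35) * 2576 * 271 / 1000
= 1362.9 kN

1362.9


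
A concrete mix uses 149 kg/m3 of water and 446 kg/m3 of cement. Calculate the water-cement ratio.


w/c = water / cement
w/c = 149 / 446 = 0.334

0.334


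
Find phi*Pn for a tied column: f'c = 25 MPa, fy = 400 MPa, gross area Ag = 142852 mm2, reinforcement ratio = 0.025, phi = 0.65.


Ast = rho * Ag = 0.025 * 142852 = 3571.3 mm2
phi*Pn = 0.65 * 0.80 * (0.85 * 25 * (142852 - 3571.3) + 400 * 3571.3) / 1000
= 2281.88 kN

2281.88


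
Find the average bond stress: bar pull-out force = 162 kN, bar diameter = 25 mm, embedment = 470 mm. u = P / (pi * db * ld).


u = P / (pi * db * ld)
= 162 * 1000 / (pi * 25 * 470)
= 4.389 MPa

4.389


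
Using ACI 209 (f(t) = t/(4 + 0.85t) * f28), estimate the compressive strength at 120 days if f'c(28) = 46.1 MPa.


f(120) = 120 / (4 + 0.85 * 120) * 46.1
= 120 / 106.0 * 46.1
= 52.19 MPa

52.19


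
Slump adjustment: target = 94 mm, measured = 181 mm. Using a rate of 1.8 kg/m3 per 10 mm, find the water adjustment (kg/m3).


Difference = 94 - 181 = -87 mm
Water adjustment = -87 * 1.8 / 10 = -15.7 kg/m3

-15.7


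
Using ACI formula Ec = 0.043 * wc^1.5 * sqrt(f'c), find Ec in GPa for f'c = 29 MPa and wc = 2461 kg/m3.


Ec = 0.043 * 2461^1.5 * sqrt(29) / 1000
= 28.27 GPa

28.27


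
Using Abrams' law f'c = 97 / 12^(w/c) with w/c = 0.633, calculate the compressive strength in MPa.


f'c = 97 / 12^0.633
= 97 / 4.821
= 20.12 MPa

20.12


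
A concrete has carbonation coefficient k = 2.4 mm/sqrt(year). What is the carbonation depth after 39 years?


depth = k * sqrt(t)
= 2.4 * sqrt(39)
= 14.99 mm

14.99


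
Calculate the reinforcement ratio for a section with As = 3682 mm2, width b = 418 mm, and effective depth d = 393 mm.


rho = As / (b * d)
= 3682 / (418 * 393)
= 0.0224

0.0224


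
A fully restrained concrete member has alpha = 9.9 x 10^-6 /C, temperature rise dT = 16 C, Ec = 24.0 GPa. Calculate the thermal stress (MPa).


sigma = alpha * dT * Ec
= 9.9e-6 * 16 * 24.0 * 1000
= 3.802 MPa

3.802


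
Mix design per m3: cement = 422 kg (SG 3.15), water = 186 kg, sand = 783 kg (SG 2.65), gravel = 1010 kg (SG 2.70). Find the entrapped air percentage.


Vol cement = 422 / (3.15 * 1000) = 0.133968 m3
Vol water = 186 / 1000 = 0.186 m3
Vol sand = 783 / (2.65 * 1000) = 0.295472 m3
Vol gravel = 1010 / (2.70 * 1000) = 0.374074 m3
Total solid + water volume = 0.989514 m3
Air = (1 - 0.989514) * 100 = 1.05%

1.05


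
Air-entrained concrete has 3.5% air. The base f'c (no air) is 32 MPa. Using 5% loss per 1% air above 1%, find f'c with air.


Strength loss = (3.5 - 1) * 5 = 12.5%
f'c = 32 * (1 - 12.5/100)
= 28.0 MPa

28.0


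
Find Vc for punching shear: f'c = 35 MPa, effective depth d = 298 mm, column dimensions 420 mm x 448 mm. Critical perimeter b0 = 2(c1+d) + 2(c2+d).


b0 = 2*(420 + 298) + 2*(448 + 298) = 2928 mm
Vc = 0.33 * sqrt(35) * 2928 * 298 / 1000
= 1703.47 kN

1703.47


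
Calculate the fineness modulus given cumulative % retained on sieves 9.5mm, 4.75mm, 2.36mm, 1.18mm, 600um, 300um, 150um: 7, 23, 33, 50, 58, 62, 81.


FM = sum(cumulative % retained) / 100
= 314 / 100
= 3.14

3.14


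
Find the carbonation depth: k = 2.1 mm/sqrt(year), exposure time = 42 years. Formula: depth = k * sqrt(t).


depth = k * sqrt(t)
= 2.1 * sqrt(42)
= 13.61 mm

13.61


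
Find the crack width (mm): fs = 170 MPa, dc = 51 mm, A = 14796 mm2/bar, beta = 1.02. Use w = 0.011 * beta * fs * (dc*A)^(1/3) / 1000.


w = 0.011 * beta * fs * (dc * A)^(1/3) / 1000
= 0.011 * 1.02 * 170 * (51 * 14796)^(1/3) / 1000
= 0.174 mm

0.174


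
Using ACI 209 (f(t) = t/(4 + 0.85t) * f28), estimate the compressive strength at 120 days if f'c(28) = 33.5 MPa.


f(120) = 120 / (4 + 0.85 * 120) * 33.5
= 120 / 106.0 * 33.5
= 37.92 MPa

37.92


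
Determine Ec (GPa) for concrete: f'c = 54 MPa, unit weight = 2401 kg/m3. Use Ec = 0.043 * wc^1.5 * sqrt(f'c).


Ec = 0.043 * 2401^1.5 * sqrt(54) / 1000
= 37.18 GPa

37.18


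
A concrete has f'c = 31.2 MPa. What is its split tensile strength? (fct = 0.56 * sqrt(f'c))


fct = 0.56 * sqrt(31.2)
= 0.56 * 5.586
= 3.128 MPa

3.128


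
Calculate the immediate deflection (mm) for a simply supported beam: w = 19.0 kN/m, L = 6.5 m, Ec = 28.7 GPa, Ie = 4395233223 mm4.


Convert: L = 6.5 m = 6500 mm, Ec = 28.7 GPa = 28700 MPa
delta = 5 * 19.0 * 6500^4 / (384 * 28700 * 4395233223)
= 3.5 mm

3.5


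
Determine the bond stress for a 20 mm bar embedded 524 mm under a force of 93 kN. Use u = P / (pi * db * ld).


u = P / (pi * db * ld)
= 93 * 1000 / (pi * 20 * 524)
= 2.825 MPa

2.825


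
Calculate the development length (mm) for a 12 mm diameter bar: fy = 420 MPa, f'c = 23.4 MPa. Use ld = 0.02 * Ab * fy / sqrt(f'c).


Ab = pi * 12^2 / 4 = 113.097 mm2
ld = 0.02 * 113.097 * 420 / sqrt(23.4)
= 196.4 mm

196.4


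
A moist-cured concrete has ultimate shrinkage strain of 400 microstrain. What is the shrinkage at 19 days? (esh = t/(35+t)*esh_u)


esh(19) = 19 / (35 + 19) * 400
= 19 / 54 * 400
= 140.7 microstrain

140.7


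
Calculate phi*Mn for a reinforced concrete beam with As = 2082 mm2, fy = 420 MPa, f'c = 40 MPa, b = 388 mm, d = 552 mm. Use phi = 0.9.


a = As * fy / (0.85 * f'c * b)
= 2082 * 420 / (0.85 * 40 * 388)
= 66.2856 mm
Mn = As * fy * (d - a/2) / 10^6
= 453.7095 kN-m
phi*Mn = 0.9 * 453.7095 = 408.34 kN-m

408.34


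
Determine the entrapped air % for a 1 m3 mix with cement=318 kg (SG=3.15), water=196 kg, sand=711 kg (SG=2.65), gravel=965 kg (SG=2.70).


Vol cement = 318 / (3.15 * 1000) = 0.100952 m3
Vol water = 196 / 1000 = 0.196 m3
Vol sand = 711 / (2.65 * 1000) = 0.268302 m3
Vol gravel = 965 / (2.70 * 1000) = 0.357407 m3
Total solid + water volume = 0.922662 m3
Air = (1 - 0.922662) * 100 = 7.73%

7.73


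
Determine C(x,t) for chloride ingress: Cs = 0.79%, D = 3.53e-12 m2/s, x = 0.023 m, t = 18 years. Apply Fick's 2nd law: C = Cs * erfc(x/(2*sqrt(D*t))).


t_seconds = 18 * 365.25 * 24 * 3600 = 568036800.0 s
arg = 0.023 / (2 * sqrt(3.53e-12 * 568036800.0))
= 0.2568
erfc(0.2568) = 0.7165
C = 0.79 * 0.7165 = 0.566%

0.566


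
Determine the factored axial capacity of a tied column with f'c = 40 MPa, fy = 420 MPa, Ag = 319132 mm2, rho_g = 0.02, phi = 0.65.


Ast = rho * Ag = 0.02 * 319132 = 6382.64 mm2
phi*Pn = 0.65 * 0.80 * (0.85 * 40 * (319132 - 6382.64) + 420 * 6382.64) / 1000
= 6923.38 kN

6923.38


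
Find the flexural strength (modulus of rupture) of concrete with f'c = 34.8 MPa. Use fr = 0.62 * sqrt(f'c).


fr = 0.62 * sqrt(34.8)
= 3.657 MPa

3.657


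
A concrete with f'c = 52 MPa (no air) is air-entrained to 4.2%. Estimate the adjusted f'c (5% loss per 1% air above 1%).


Strength loss = (4.2 - 1) * 5 = 16.0%
f'c = 52 * (1 - 16.0/100)
= 43.68 MPa

43.68


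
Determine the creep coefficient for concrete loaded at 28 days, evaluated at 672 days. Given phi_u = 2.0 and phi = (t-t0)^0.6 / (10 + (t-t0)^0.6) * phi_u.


dt = 672 - 28 = 644
phi = 644^0.6 / (10 + 644^0.6) * 2.0
= 1.658

1.658


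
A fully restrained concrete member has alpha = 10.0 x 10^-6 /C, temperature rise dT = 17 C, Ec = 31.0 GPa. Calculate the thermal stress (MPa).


sigma = alpha * dT * Ec
= 10.0e-6 * 17 * 31.0 * 1000
= 5.27 MPa

5.27


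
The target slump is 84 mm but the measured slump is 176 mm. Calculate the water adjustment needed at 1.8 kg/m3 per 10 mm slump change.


Difference = 84 - 176 = -92 mm
Water adjustment = -92 * 1.8 / 10 = -16.6 kg/m3

-16.6


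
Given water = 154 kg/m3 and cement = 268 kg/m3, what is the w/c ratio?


w/c = water / cement
w/c = 154 / 268 = 0.575

0.575


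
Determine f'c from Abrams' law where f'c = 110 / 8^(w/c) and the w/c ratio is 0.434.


f'c = 110 / 8^0.434
= 110 / 2.466
= 44.61 MPa

44.61


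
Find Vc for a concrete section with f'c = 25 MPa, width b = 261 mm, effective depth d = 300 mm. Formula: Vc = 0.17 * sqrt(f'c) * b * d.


Vc = 0.17 * sqrt(25) * 261 * 300 / 1000
= 66.56 kN

66.56


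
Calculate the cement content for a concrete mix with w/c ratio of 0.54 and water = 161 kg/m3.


Cement = water / (w/c)
= 161 / 0.54
= 298.1 kg/m3

298.1


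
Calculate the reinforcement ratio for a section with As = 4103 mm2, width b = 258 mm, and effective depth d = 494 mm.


rho = As / (b * d)
= 4103 / (258 * 494)
= 0.0322

0.0322


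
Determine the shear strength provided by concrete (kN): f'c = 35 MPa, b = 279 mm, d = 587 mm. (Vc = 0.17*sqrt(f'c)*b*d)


Vc = 0.17 * sqrt(35) * 279 * 587 / 1000
= 164.71 kN

164.71


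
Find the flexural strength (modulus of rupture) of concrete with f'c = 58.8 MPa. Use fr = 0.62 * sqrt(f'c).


fr = 0.62 * sqrt(58.8)
= 4.754 MPa

4.754


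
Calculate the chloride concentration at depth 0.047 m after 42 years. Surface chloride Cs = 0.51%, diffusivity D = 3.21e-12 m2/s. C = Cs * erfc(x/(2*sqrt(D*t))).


t_seconds = 42 * 365.25 * 24 * 3600 = 1325419200.0 s
arg = 0.047 / (2 * sqrt(3.21e-12 * 1325419200.0))
= 0.3603
erfc(0.3603) = 0.6104
C = 0.51 * 0.6104 = 0.3113%

0.3113


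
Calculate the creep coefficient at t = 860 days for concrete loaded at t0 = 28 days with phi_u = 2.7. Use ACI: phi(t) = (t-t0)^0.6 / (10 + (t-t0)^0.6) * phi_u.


dt = 860 - 28 = 832
phi = 832^0.6 / (10 + 832^0.6) * 2.7
= 2.294

2.294


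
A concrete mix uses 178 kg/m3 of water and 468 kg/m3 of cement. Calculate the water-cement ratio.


w/c = water / cement
w/c = 178 / 468 = 0.38

0.38


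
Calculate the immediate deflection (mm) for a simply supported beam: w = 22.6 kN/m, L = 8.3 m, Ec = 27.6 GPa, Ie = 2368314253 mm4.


Convert: L = 8.3 m = 8300 mm, Ec = 27.6 GPa = 27600 MPa
delta = 5 * 22.6 * 8300^4 / (384 * 27600 * 2368314253)
= 21.37 mm

21.37


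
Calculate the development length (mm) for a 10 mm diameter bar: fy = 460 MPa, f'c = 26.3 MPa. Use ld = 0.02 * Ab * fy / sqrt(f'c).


Ab = pi * 10^2 / 4 = 78.54 mm2
ld = 0.02 * 78.54 * 460 / sqrt(26.3)
= 140.9 mm

140.9


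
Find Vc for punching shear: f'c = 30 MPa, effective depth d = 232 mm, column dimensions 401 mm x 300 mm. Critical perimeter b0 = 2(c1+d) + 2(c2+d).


b0 = 2*(401 + 232) + 2*(300 + 232) = 2330 mm
Vc = 0.33 * sqrt(30) * 2330 * 232 / 1000
= 977.05 kN

977.05


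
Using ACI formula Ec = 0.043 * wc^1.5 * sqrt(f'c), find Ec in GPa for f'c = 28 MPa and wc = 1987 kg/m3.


Ec = 0.043 * 1987^1.5 * sqrt(28) / 1000
= 20.15 GPa

20.15


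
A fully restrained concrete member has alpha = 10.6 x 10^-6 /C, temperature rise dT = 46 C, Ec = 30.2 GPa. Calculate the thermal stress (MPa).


sigma = alpha * dT * Ec
= 10.6e-6 * 46 * 30.2 * 1000
= 14.726 MPa

14.726


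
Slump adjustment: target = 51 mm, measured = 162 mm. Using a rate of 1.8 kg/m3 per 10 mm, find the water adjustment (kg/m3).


Difference = 51 - 162 = -111 mm
Water adjustment = -111 * 1.8 / 10 = -20.0 kg/m3

-20.0


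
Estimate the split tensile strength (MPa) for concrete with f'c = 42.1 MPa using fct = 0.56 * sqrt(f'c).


fct = 0.56 * sqrt(42.1)
= 0.56 * 6.488
= 3.634 MPa

3.634


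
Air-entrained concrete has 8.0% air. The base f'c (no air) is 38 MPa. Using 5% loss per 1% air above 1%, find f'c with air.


Strength loss = (8.0 - 1) * 5 = 35.0%
f'c = 38 * (1 - 35.0/100)
= 24.7 MPa

24.7


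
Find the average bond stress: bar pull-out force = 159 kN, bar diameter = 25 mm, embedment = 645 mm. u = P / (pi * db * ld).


u = P / (pi * db * ld)
= 159 * 1000 / (pi * 25 * 645)
= 3.139 MPa

3.139


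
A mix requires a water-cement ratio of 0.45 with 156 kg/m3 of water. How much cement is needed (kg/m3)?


Cement = water / (w/c)
= 156 / 0.45
= 346.7 kg/m3

346.7


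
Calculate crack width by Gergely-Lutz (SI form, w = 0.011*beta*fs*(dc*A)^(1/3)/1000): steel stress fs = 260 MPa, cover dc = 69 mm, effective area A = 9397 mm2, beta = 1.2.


w = 0.011 * beta * fs * (dc * A)^(1/3) / 1000
= 0.011 * 1.2 * 260 * (69 * 9397)^(1/3) / 1000
= 0.297 mm

0.297


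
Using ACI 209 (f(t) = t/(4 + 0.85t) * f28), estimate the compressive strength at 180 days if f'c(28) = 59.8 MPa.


f(180) = 180 / (4 + 0.85 * 180) * 59.8
= 180 / 157.0 * 59.8
= 68.56 MPa

68.56


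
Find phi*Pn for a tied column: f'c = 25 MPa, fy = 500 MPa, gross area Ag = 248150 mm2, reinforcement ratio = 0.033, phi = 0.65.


Ast = rho * Ag = 0.033 * 248150 = 8188.95 mm2
phi*Pn = 0.65 * 0.80 * (0.85 * 25 * (248150 - 8188.95) + 500 * 8188.95) / 1000
= 4780.7 kN

4780.7


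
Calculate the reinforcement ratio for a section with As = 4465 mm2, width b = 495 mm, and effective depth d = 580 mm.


rho = As / (b * d)
= 4465 / (495 * 580)
= 0.0156

0.0156


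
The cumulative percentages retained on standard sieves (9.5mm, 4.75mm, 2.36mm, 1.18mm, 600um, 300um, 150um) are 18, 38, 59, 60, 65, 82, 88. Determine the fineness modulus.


FM = sum(cumulative % retained) / 100
= 410 / 100
= 4.1

4.1


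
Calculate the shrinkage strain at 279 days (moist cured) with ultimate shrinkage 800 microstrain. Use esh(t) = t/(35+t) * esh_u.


esh(279) = 279 / (35 + 279) * 800
= 279 / 314 * 800
= 710.8 microstrain

710.8
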